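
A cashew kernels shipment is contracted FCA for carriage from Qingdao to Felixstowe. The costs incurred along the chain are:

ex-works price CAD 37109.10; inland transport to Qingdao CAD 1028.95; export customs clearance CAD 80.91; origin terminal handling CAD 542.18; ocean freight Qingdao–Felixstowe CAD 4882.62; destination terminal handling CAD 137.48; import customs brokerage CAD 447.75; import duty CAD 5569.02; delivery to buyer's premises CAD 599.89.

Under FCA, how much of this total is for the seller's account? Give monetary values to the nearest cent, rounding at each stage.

FCA: the seller delivers export-cleared goods to the carrier; the buyer bears costs from that point.
Seller's account: goods 37109.10 + inland to port 1028.95 + export clearance 80.91 = 38218.96
Buyer's account: origin terminal 542.18 + freight 4882.62 + destination terminal 137.48 + brokerage 447.75 + duty 5569.02 + delivery 599.89 = 12178.94

Seller's account: CAD 38218.96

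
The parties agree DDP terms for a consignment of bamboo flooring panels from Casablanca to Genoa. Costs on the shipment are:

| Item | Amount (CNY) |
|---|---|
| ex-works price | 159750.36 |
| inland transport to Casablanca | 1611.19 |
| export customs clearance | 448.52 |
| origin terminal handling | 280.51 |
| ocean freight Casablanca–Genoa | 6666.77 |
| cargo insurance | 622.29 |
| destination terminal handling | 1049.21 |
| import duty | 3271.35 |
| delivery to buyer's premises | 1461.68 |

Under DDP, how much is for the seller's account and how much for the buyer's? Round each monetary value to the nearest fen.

Seller: CNY 175161.88; buyer: CNY 0.00

DDP: the seller bears all costs including import duty.
Seller's account: goods 159750.36 + inland to port 1611.19 + export clearance 448.52 + origin terminal 280.51 + freight 6666.77 + insurance 622.29 + destination terminal 1049.21 + duty 3271.35 + delivery 1461.68 = 175161.88
Buyer's account: 0.00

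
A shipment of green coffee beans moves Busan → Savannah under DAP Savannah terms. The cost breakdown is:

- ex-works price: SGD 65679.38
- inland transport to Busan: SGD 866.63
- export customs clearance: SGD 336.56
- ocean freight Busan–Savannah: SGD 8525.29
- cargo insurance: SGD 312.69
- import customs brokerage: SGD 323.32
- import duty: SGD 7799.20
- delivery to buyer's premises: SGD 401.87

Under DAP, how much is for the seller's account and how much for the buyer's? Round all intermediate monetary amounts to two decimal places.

Seller: SGD 76122.42; buyer: SGD 8122.52

DAP: the seller bears all costs to the named destination except import duty and clearance.
Seller's account: goods 65679.38 + inland to port 866.63 + export clearance 336.56 + freight 8525.29 + insurance 312.69 + delivery 401.87 = 76122.42
Buyer's account: brokerage 323.32 + duty 7799.20 = 8122.52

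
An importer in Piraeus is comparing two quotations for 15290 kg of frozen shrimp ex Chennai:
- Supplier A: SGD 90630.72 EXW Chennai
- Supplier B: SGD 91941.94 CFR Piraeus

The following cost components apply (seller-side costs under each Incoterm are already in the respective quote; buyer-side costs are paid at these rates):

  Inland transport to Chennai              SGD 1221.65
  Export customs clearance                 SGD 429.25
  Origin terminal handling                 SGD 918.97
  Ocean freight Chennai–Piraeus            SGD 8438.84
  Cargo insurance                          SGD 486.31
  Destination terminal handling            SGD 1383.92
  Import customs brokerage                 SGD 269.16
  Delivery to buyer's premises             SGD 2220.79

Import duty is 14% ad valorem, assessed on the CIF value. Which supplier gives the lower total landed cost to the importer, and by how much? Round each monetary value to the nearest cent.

Supplier A (EXW):
CIF value = EXW price + inland to port + export clearance + origin terminal + freight + insurance = 90630.72 + 1221.65 + 429.25 + 918.97 + 8438.84 + 486.31 = 102125.74
Import duty = 102125.74 × 14% = 14297.60
Buyer bears (A): 1221.65 + 429.25 + 918.97 + 8438.84 + 486.31 + 1383.92 + 269.16 + 2220.79 = 15368.89
Landed cost (A) = invoice 90630.72 + 15368.89 + duty 14297.60 = 120297.21
Supplier B (CFR):
CIF value = CFR price + insurance = 91941.94 + 486.31 = 92428.25
Import duty = 92428.25 × 14% = 12939.96
Buyer bears (B): 486.31 + 1383.92 + 269.16 + 2220.79 = 4360.18
Landed cost (B) = invoice 91941.94 + 4360.18 + duty 12939.96 = 109242.08
Difference = |120297.21 − 109242.08| = 11055.13

Supplier B is cheaper by SGD 11055.13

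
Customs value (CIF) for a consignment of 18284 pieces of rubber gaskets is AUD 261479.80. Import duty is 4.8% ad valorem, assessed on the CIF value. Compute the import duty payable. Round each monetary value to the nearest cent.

Import duty = 261479.80 × 4.8% = 12551.03

Import duty: AUD 12551.03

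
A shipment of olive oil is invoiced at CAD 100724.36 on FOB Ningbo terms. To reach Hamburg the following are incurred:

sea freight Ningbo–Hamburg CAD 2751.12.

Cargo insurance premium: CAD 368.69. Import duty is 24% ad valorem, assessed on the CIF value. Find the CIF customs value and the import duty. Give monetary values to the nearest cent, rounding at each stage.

CIF value: CAD 103844.17; import duty: CAD 24922.60

CIF = FOB price + freight + insurance
CIF = 100724.36 + 2751.12 + 368.69 = 103844.17
Import duty = 103844.17 × 24% = 24922.60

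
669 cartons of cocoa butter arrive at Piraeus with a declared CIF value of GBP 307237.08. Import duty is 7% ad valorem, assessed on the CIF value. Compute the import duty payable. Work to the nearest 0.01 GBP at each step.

Import duty: GBP 21506.60

Import duty = 307237.08 × 7% = 21506.60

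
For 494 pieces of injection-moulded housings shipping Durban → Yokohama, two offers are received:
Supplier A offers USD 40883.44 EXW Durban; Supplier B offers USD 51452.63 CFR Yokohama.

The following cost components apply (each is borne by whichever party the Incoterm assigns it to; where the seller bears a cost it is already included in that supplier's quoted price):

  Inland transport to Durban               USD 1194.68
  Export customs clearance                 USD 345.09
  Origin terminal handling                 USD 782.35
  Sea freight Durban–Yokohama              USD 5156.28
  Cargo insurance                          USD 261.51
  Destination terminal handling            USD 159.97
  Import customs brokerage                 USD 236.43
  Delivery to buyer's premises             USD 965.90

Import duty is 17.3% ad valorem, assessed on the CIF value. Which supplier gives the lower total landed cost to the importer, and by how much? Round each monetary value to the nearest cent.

Supplier A (EXW):
CIF value = EXW price + inland to port + export clearance + origin terminal + freight + insurance = 40883.44 + 1194.68 + 345.09 + 782.35 + 5156.28 + 261.51 = 48623.35
Import duty = 48623.35 × 17.3% = 8411.84
Buyer bears (A): 1194.68 + 345.09 + 782.35 + 5156.28 + 261.51 + 159.97 + 236.43 + 965.90 = 9102.21
Landed cost (A) = invoice 40883.44 + 9102.21 + duty 8411.84 = 58397.49
Supplier B (CFR):
CIF value = CFR price + insurance = 51452.63 + 261.51 = 51714.14
Import duty = 51714.14 × 17.3% = 8946.55
Buyer bears (B): 261.51 + 159.97 + 236.43 + 965.90 = 1623.81
Landed cost (B) = invoice 51452.63 + 1623.81 + duty 8946.55 = 62022.99
Difference = |58397.49 − 62022.99| = 3625.50

Supplier A is cheaper by USD 3625.50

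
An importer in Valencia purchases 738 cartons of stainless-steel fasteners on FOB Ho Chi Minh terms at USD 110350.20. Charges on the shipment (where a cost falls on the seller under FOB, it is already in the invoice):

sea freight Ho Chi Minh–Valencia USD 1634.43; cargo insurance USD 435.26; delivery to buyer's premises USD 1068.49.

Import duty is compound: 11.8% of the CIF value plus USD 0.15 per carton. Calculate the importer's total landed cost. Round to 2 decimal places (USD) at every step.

FOB: the seller bears costs until goods are on board at the origin port; the buyer bears freight, insurance and all costs thereafter.
CIF value = FOB price + freight + insurance = 110350.20 + 1634.43 + 435.26 = 112419.89
Ad valorem component: 112419.89 × 11.8% = 13265.55
Specific component: 738 × 0.15 = 110.70
Import duty = 13265.55 + 110.70 = 13376.25
Buyer bears: freight 1634.43 + insurance 435.26 + delivery 1068.49 + duty 13376.25 = 16514.43
Landed cost = invoice 110350.20 + 16514.43 = 126864.63

Total landed cost: USD 126864.63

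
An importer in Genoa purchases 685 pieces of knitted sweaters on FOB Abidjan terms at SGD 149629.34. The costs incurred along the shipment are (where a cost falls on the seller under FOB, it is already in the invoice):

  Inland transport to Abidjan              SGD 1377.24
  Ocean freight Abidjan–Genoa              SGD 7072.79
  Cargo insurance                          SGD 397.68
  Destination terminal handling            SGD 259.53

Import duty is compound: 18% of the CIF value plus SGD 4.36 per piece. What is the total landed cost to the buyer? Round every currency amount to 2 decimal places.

FOB: the seller bears costs until goods are on board at the origin port; the buyer bears freight, insurance and all costs thereafter.
Already in the invoice (seller's account under FOB): inland to port — exclude.
CIF value = FOB price + freight + insurance = 149629.34 + 7072.79 + 397.68 = 157099.81
Ad valorem component: 157099.81 × 18% = 28277.97
Specific component: 685 × 4.36 = 2986.60
Import duty = 28277.97 + 2986.60 = 31264.57
Buyer bears: freight 7072.79 + insurance 397.68 + destination terminal 259.53 + duty 31264.57 = 38994.57
Landed cost = invoice 149629.34 + 38994.57 = 188623.91

Total landed cost: SGD 188623.91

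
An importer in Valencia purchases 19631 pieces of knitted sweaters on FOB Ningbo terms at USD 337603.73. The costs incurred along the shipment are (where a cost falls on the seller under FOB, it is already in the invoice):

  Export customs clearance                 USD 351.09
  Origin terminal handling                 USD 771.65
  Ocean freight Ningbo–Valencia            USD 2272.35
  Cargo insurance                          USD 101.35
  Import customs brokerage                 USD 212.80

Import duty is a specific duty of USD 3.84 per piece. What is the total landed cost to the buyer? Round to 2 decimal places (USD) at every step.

FOB: the seller bears costs until goods are on board at the origin port; the buyer bears freight, insurance and all costs thereafter.
Already in the invoice (seller's account under FOB): export clearance, origin terminal — exclude.
CIF value = FOB price + freight + insurance = 337603.73 + 2272.35 + 101.35 = 339977.43
Import duty = 19631 × 3.84 = 75383.04
Buyer bears: freight 2272.35 + insurance 101.35 + brokerage 212.80 + duty 75383.04 = 77969.54
Landed cost = invoice 337603.73 + 77969.54 = 415573.27

Total landed cost: USD 415573.27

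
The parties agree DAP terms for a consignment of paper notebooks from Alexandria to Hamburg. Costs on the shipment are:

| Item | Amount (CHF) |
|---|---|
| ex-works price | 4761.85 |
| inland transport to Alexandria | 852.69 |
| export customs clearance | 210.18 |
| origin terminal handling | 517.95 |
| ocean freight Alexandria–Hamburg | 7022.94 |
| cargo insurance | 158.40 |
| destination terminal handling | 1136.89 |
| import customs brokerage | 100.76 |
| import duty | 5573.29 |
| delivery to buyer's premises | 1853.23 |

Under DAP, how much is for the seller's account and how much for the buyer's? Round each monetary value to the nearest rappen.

DAP: the seller bears all costs to the named destination except import duty and clearance.
Seller's account: goods 4761.85 + inland to port 852.69 + export clearance 210.18 + origin terminal 517.95 + freight 7022.94 + insurance 158.40 + destination terminal 1136.89 + delivery 1853.23 = 16514.13
Buyer's account: brokerage 100.76 + duty 5573.29 = 5674.05

Seller: CHF 16514.13; buyer: CHF 5674.05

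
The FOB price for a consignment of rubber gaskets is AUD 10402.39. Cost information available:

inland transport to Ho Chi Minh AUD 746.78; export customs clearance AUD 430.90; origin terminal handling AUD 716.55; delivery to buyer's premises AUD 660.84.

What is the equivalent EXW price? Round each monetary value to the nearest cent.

Not relevant to the conversion: delivery — on the buyer under both terms; not part of either seller's price.
From FOB to EXW, the seller no longer bears: inland to port, export clearance, origin terminal.
EXW price = 10402.39 − 746.78 − 430.90 − 716.55 = 8508.16

EXW price: AUD 8508.16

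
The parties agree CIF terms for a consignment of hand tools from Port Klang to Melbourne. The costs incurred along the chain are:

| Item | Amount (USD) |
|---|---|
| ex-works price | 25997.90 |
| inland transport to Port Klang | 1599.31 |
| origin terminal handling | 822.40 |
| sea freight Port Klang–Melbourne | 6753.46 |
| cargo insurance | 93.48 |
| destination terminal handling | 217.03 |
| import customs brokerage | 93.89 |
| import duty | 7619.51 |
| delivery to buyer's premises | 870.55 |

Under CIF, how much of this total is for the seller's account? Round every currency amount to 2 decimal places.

CIF: the seller pays costs through ocean freight and marine insurance to the destination port.
Seller's account: goods 25997.90 + inland to port 1599.31 + origin terminal 822.40 + freight 6753.46 + insurance 93.48 = 35266.55
Buyer's account: destination terminal 217.03 + brokerage 93.89 + duty 7619.51 + delivery 870.55 = 8800.98

Seller's account: USD 35266.55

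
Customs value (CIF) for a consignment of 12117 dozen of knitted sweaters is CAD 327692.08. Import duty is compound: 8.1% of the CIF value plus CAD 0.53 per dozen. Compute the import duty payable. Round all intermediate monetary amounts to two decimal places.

Ad valorem component: 327692.08 × 8.1% = 26543.06
Specific component: 12117 × 0.53 = 6422.01
Import duty = 26543.06 + 6422.01 = 32965.07

Import duty: CAD 32965.07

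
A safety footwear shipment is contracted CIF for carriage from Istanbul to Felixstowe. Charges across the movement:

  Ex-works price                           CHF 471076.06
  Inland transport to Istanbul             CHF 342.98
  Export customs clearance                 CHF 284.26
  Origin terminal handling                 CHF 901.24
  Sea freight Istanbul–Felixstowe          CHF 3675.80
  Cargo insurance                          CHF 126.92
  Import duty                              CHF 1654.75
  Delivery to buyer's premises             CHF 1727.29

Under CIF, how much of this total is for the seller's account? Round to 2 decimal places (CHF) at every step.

CIF: the seller pays costs through ocean freight and marine insurance to the destination port.
Seller's account: goods 471076.06 + inland to port 342.98 + export clearance 284.26 + origin terminal 901.24 + freight 3675.80 + insurance 126.92 = 476407.26
Buyer's account: duty 1654.75 + delivery 1727.29 = 3382.04

Seller's account: CHF 476407.26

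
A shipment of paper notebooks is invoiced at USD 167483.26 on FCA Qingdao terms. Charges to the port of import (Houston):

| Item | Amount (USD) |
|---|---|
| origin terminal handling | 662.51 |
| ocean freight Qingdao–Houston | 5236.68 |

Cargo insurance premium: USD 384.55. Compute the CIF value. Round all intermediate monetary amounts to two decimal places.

CIF = FCA price + pre-shipment costs + freight + insurance
CIF = 167483.26 + 662.51 + 5236.68 + 384.55 = 173767.00

CIF value: USD 173767.00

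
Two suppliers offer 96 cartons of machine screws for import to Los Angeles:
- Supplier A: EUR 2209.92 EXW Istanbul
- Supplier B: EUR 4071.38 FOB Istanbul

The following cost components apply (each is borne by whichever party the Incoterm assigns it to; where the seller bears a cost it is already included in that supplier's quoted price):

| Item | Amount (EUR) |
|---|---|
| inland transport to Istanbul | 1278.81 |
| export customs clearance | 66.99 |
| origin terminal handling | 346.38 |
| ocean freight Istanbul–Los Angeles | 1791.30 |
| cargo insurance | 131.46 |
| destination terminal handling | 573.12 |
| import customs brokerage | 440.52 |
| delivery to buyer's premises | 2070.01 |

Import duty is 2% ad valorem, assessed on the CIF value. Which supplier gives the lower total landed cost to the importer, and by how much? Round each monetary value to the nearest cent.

Supplier A is cheaper by EUR 172.66

Supplier A (EXW):
CIF value = EXW price + inland to port + export clearance + origin terminal + freight + insurance = 2209.92 + 1278.81 + 66.99 + 346.38 + 1791.30 + 131.46 = 5824.86
Import duty = 5824.86 × 2% = 116.50
Buyer bears (A): 1278.81 + 66.99 + 346.38 + 1791.30 + 131.46 + 573.12 + 440.52 + 2070.01 = 6698.59
Landed cost (A) = invoice 2209.92 + 6698.59 + duty 116.50 = 9025.01
Supplier B (FOB):
CIF value = FOB price + freight + insurance = 4071.38 + 1791.30 + 131.46 = 5994.14
Import duty = 5994.14 × 2% = 119.88
Buyer bears (B): 1791.30 + 131.46 + 573.12 + 440.52 + 2070.01 = 5006.41
Landed cost (B) = invoice 4071.38 + 5006.41 + duty 119.88 = 9197.67
Difference = |9025.01 − 9197.67| = 172.66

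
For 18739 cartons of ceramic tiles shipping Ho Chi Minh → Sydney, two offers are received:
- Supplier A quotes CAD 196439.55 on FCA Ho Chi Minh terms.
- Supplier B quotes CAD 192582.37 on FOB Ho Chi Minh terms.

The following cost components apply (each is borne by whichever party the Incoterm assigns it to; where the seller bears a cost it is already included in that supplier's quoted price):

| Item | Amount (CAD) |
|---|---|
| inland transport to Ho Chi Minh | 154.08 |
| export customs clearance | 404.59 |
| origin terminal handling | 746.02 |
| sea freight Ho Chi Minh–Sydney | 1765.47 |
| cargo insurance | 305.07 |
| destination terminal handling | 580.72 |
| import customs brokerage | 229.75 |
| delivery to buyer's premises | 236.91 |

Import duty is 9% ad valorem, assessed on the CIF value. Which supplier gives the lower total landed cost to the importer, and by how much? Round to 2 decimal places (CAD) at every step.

Supplier A (FCA):
CIF value = FCA price + origin terminal + freight + insurance = 196439.55 + 746.02 + 1765.47 + 305.07 = 199256.11
Import duty = 199256.11 × 9% = 17933.05
Buyer bears (A): 746.02 + 1765.47 + 305.07 + 580.72 + 229.75 + 236.91 = 3863.94
Landed cost (A) = invoice 196439.55 + 3863.94 + duty 17933.05 = 218236.54
Supplier B (FOB):
CIF value = FOB price + freight + insurance = 192582.37 + 1765.47 + 305.07 = 194652.91
Import duty = 194652.91 × 9% = 17518.76
Buyer bears (B): 1765.47 + 305.07 + 580.72 + 229.75 + 236.91 = 3117.92
Landed cost (B) = invoice 192582.37 + 3117.92 + duty 17518.76 = 213219.05
Difference = |218236.54 − 213219.05| = 5017.49

Supplier B is cheaper by CAD 5017.49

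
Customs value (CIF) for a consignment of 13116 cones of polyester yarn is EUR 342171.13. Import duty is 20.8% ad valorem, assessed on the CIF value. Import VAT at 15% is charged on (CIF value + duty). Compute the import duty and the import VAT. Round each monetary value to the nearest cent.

Import duty: EUR 71171.60; import VAT: EUR 62001.41

Import duty = 342171.13 × 20.8% = 71171.60
VAT base = CIF + duty = 342171.13 + 71171.60 = 413342.73
Import VAT = 413342.73 × 15% = 62001.41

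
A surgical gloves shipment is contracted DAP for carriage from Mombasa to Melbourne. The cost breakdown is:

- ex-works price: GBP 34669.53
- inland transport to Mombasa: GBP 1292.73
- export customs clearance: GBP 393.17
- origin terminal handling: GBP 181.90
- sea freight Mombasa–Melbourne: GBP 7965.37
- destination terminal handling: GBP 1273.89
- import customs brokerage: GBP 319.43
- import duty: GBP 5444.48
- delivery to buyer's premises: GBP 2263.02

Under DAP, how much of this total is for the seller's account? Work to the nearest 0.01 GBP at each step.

Seller's account: GBP 48039.61

DAP: the seller bears all costs to the named destination except import duty and clearance.
Seller's account: goods 34669.53 + inland to port 1292.73 + export clearance 393.17 + origin terminal 181.90 + freight 7965.37 + destination terminal 1273.89 + delivery 2263.02 = 48039.61
Buyer's account: brokerage 319.43 + duty 5444.48 = 5763.91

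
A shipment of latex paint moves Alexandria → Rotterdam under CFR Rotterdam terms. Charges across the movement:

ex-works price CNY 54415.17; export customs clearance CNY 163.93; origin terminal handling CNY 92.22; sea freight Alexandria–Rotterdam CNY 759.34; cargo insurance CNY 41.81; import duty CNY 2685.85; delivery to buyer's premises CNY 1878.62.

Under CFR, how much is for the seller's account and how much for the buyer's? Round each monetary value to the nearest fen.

Seller: CNY 55430.66; buyer: CNY 4606.28

CFR: the seller pays costs through ocean freight to the destination port, but not insurance.
Seller's account: goods 54415.17 + export clearance 163.93 + origin terminal 92.22 + freight 759.34 = 55430.66
Buyer's account: insurance 41.81 + duty 2685.85 + delivery 1878.62 = 4606.28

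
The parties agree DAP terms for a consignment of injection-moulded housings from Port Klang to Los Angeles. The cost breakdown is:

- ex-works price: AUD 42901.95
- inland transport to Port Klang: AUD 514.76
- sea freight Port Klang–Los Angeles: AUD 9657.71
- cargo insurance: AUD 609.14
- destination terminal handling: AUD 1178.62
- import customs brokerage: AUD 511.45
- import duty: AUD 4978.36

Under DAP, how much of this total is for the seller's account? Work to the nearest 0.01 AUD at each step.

DAP: the seller bears all costs to the named destination except import duty and clearance.
Seller's account: goods 42901.95 + inland to port 514.76 + freight 9657.71 + insurance 609.14 + destination terminal 1178.62 = 54862.18
Buyer's account: brokerage 511.45 + duty 4978.36 = 5489.81

Seller's account: AUD 54862.18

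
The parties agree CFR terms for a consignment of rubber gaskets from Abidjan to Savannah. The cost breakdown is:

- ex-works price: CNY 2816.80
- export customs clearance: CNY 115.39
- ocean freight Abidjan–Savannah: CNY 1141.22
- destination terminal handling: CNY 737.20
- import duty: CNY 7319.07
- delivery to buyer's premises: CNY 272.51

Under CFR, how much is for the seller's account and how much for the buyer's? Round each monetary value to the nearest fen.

Seller: CNY 4073.41; buyer: CNY 8328.78

CFR: the seller pays costs through ocean freight to the destination port, but not insurance.
Seller's account: goods 2816.80 + export clearance 115.39 + freight 1141.22 = 4073.41
Buyer's account: destination terminal 737.20 + duty 7319.07 + delivery 272.51 = 8328.78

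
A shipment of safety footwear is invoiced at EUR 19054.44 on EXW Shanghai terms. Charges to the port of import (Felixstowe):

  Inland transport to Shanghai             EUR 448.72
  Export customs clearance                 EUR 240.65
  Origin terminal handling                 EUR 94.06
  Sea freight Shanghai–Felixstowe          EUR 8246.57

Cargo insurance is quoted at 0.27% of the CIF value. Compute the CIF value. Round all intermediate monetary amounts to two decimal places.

CIF value: EUR 28160.47

Let C be the CIF value. C = EXW price + pre-shipment costs + freight + 0.27% × C
C − 0.27% × C = 19054.44 + 448.72 + 240.65 + 94.06 + 8246.57
0.9973 × C = 28084.44
C = 28084.44 / 0.9973 = 28160.47
Insurance premium = 0.27% × 28160.47 = 76.03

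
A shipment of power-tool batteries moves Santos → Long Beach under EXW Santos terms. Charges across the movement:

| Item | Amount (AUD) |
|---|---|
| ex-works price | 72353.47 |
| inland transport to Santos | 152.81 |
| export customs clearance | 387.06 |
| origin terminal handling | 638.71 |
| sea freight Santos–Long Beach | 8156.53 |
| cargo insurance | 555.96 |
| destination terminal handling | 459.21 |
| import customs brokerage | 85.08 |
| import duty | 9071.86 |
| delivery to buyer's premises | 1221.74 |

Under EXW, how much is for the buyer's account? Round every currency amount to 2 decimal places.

EXW: the seller makes goods available at their premises; the buyer bears all onward costs.
Seller's account: goods 72353.47 = 72353.47
Buyer's account: inland to port 152.81 + export clearance 387.06 + origin terminal 638.71 + freight 8156.53 + insurance 555.96 + destination terminal 459.21 + brokerage 85.08 + duty 9071.86 + delivery 1221.74 = 20728.96

Buyer's account: AUD 20728.96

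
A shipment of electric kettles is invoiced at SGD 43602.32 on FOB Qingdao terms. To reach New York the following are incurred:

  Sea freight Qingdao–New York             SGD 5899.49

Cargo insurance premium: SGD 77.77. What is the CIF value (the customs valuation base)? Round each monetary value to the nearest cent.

CIF = FOB price + freight + insurance
CIF = 43602.32 + 5899.49 + 77.77 = 49579.58

CIF value: SGD 49579.58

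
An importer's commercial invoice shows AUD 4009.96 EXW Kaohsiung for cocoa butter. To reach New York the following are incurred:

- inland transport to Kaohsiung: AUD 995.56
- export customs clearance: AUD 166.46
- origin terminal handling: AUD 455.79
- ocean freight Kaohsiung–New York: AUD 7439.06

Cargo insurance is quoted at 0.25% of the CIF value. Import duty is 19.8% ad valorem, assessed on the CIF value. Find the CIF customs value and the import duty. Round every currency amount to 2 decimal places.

Let C be the CIF value. C = EXW price + pre-shipment costs + freight + 0.25% × C
C − 0.25% × C = 4009.96 + 995.56 + 166.46 + 455.79 + 7439.06
0.9975 × C = 13066.83
C = 13066.83 / 0.9975 = 13099.58
Insurance premium = 0.25% × 13099.58 = 32.75
Import duty = 13099.58 × 19.8% = 2593.72

CIF value: AUD 13099.58; import duty: AUD 2593.72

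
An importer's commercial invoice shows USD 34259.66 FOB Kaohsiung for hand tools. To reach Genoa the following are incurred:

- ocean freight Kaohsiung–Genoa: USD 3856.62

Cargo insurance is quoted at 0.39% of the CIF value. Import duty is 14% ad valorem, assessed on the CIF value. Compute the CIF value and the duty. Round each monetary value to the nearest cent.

CIF value: USD 38265.52; import duty: USD 5357.17

Let C be the CIF value. C = FOB price + freight + 0.39% × C
C − 0.39% × C = 34259.66 + 3856.62
0.9961 × C = 38116.28
C = 38116.28 / 0.9961 = 38265.52
Insurance premium = 0.39% × 38265.52 = 149.24
Import duty = 38265.52 × 14% = 5357.17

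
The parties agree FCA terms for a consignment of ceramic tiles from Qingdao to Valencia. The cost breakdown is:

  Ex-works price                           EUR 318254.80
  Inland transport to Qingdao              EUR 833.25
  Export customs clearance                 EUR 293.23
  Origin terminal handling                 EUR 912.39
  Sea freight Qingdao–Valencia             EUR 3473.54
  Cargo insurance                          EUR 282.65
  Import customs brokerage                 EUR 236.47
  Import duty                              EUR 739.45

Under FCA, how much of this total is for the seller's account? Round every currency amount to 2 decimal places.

FCA: the seller delivers export-cleared goods to the carrier; the buyer bears costs from that point.
Seller's account: goods 318254.80 + inland to port 833.25 + export clearance 293.23 = 319381.28
Buyer's account: origin terminal 912.39 + freight 3473.54 + insurance 282.65 + brokerage 236.47 + duty 739.45 = 5644.50

Seller's account: EUR 319381.28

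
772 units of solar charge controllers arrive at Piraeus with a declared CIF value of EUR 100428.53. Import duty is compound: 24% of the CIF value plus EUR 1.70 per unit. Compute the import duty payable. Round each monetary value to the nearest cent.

Ad valorem component: 100428.53 × 24% = 24102.85
Specific component: 772 × 1.70 = 1312.40
Import duty = 24102.85 + 1312.40 = 25415.25

Import duty: EUR 25415.25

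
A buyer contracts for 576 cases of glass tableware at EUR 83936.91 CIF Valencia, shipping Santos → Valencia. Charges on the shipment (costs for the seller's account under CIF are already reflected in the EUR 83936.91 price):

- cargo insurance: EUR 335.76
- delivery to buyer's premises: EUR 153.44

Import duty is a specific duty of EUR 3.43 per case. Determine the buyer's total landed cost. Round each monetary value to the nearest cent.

Total landed cost: EUR 86066.03

CIF: the seller pays costs through ocean freight and marine insurance to the destination port.
Already in the invoice (seller's account under CIF): insurance — exclude.
The CIF price already equals the CIF value: 83936.91
Import duty = 576 × 3.43 = 1975.68
Buyer bears: delivery 153.44 + duty 1975.68 = 2129.12
Landed cost = invoice 83936.91 + 2129.12 = 86066.03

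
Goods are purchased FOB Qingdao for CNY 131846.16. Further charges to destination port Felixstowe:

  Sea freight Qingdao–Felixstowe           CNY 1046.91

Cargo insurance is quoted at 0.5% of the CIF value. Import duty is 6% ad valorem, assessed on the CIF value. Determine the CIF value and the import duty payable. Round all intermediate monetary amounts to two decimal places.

Let C be the CIF value. C = FOB price + freight + 0.5% × C
C − 0.5% × C = 131846.16 + 1046.91
0.995 × C = 132893.07
C = 132893.07 / 0.995 = 133560.87
Insurance premium = 0.5% × 133560.87 = 667.80
Import duty = 133560.87 × 6% = 8013.65

CIF value: CNY 133560.87; import duty: CNY 8013.65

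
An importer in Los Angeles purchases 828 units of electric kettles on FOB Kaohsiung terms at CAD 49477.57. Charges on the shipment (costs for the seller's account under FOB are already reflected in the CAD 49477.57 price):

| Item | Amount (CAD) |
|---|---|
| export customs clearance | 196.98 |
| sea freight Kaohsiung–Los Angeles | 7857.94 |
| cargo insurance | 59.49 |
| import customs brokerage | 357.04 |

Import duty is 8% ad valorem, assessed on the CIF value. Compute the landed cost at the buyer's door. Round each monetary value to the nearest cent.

Total landed cost: CAD 62343.64

FOB: the seller bears costs until goods are on board at the origin port; the buyer bears freight, insurance and all costs thereafter.
Already in the invoice (seller's account under FOB): export clearance — exclude.
CIF value = FOB price + freight + insurance = 49477.57 + 7857.94 + 59.49 = 57395.00
Import duty = 57395.00 × 8% = 4591.60
Buyer bears: freight 7857.94 + insurance 59.49 + brokerage 357.04 + duty 4591.60 = 12866.07
Landed cost = invoice 49477.57 + 12866.07 = 62343.64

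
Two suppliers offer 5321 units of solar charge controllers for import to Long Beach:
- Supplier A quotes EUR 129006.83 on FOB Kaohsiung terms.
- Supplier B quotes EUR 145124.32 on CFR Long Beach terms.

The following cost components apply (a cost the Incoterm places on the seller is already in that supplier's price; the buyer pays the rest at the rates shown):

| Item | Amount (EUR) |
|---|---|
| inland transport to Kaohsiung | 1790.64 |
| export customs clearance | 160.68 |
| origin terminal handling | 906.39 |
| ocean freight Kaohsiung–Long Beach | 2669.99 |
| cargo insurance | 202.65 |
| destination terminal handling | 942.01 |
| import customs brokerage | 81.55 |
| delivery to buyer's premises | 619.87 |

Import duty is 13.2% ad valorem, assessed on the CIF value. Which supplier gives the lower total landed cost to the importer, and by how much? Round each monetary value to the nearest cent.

Supplier A (FOB):
CIF value = FOB price + freight + insurance = 129006.83 + 2669.99 + 202.65 = 131879.47
Import duty = 131879.47 × 13.2% = 17408.09
Buyer bears (A): 2669.99 + 202.65 + 942.01 + 81.55 + 619.87 = 4516.07
Landed cost (A) = invoice 129006.83 + 4516.07 + duty 17408.09 = 150930.99
Supplier B (CFR):
CIF value = CFR price + insurance = 145124.32 + 202.65 = 145326.97
Import duty = 145326.97 × 13.2% = 19183.16
Buyer bears (B): 202.65 + 942.01 + 81.55 + 619.87 = 1846.08
Landed cost (B) = invoice 145124.32 + 1846.08 + duty 19183.16 = 166153.56
Difference = |150930.99 − 166153.56| = 15222.57

Supplier A is cheaper by EUR 15222.57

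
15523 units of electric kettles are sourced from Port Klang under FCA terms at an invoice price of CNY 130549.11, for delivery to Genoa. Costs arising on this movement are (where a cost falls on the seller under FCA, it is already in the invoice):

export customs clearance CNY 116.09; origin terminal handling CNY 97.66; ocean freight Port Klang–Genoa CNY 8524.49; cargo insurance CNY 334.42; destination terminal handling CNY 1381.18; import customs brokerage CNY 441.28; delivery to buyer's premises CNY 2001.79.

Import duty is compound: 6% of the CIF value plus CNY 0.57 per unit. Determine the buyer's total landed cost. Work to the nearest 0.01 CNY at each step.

Total landed cost: CNY 160548.38

FCA: the seller delivers export-cleared goods to the carrier; the buyer bears costs from that point.
Already in the invoice (seller's account under FCA): export clearance — exclude.
CIF value = FCA price + origin terminal + freight + insurance = 130549.11 + 97.66 + 8524.49 + 334.42 = 139505.68
Ad valorem component: 139505.68 × 6% = 8370.34
Specific component: 15523 × 0.57 = 8848.11
Import duty = 8370.34 + 8848.11 = 17218.45
Buyer bears: origin terminal 97.66 + freight 8524.49 + insurance 334.42 + destination terminal 1381.18 + brokerage 441.28 + delivery 2001.79 + duty 17218.45 = 29999.27
Landed cost = invoice 130549.11 + 29999.27 = 160548.38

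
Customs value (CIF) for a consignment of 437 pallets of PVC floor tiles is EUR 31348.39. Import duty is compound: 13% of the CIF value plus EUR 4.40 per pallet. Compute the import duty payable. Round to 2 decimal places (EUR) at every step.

Import duty: EUR 5998.09

Ad valorem component: 31348.39 × 13% = 4075.29
Specific component: 437 × 4.40 = 1922.80
Import duty = 4075.29 + 1922.80 = 5998.09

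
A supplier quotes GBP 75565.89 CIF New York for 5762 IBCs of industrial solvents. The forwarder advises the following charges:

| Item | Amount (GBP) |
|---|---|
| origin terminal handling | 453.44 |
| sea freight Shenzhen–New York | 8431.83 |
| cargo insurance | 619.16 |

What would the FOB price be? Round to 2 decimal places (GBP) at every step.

FOB price: GBP 66514.90

Not relevant to the conversion: origin terminal — on the seller under both CIF and FOB; already in the CIF price and stays in the FOB price.
From CIF to FOB, the seller no longer bears: freight, insurance.
FOB price = 75565.89 − 8431.83 − 619.16 = 66514.90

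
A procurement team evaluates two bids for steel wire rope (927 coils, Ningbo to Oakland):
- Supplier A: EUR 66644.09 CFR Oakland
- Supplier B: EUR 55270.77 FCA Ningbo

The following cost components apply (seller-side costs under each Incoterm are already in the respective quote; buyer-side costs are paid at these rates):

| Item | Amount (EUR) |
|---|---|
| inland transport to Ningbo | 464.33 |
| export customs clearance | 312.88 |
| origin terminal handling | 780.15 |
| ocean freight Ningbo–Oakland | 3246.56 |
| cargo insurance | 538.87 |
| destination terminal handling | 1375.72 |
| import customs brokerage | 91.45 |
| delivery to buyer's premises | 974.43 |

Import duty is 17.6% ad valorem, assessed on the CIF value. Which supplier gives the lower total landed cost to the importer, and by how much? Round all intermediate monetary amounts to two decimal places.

Supplier A (CFR):
CIF value = CFR price + insurance = 66644.09 + 538.87 = 67182.96
Import duty = 67182.96 × 17.6% = 11824.20
Buyer bears (A): 538.87 + 1375.72 + 91.45 + 974.43 = 2980.47
Landed cost (A) = invoice 66644.09 + 2980.47 + duty 11824.20 = 81448.76
Supplier B (FCA):
CIF value = FCA price + origin terminal + freight + insurance = 55270.77 + 780.15 + 3246.56 + 538.87 = 59836.35
Import duty = 59836.35 × 17.6% = 10531.20
Buyer bears (B): 780.15 + 3246.56 + 538.87 + 1375.72 + 91.45 + 974.43 = 7007.18
Landed cost (B) = invoice 55270.77 + 7007.18 + duty 10531.20 = 72809.15
Difference = |81448.76 − 72809.15| = 8639.61

Supplier B is cheaper by EUR 8639.61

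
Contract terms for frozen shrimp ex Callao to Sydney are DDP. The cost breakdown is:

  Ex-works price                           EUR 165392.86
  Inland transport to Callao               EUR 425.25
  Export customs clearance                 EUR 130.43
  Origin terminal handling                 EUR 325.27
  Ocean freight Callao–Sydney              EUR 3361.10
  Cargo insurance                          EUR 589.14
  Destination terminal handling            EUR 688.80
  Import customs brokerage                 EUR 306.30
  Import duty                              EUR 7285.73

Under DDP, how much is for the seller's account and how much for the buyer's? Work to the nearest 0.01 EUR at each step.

DDP: the seller bears all costs including import duty.
Seller's account: goods 165392.86 + inland to port 425.25 + export clearance 130.43 + origin terminal 325.27 + freight 3361.10 + insurance 589.14 + destination terminal 688.80 + brokerage 306.30 + duty 7285.73 = 178504.88
Buyer's account: 0.00

Seller: EUR 178504.88; buyer: EUR 0.00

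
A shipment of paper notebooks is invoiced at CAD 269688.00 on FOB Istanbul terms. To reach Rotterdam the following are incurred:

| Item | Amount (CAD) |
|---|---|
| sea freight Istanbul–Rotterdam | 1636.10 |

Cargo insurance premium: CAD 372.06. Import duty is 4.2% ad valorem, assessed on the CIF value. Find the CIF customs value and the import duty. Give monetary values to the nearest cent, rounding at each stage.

CIF value: CAD 271696.16; import duty: CAD 11411.24

CIF = FOB price + freight + insurance
CIF = 269688.00 + 1636.10 + 372.06 = 271696.16
Import duty = 271696.16 × 4.2% = 11411.24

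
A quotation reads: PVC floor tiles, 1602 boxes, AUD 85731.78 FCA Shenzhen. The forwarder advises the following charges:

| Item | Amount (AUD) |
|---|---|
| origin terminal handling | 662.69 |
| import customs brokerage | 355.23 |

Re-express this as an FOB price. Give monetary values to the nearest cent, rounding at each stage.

FOB price: AUD 86394.47

Not relevant to the conversion: brokerage — on the buyer under both terms; not part of either seller's price.
From FCA to FOB, the seller additionally bears: origin terminal.
FOB price = 85731.78 + 662.69 = 86394.47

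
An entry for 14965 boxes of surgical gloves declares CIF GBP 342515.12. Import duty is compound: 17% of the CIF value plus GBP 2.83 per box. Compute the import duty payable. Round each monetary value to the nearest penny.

Ad valorem component: 342515.12 × 17% = 58227.57
Specific component: 14965 × 2.83 = 42350.95
Import duty = 58227.57 + 42350.95 = 100578.52

Import duty: GBP 100578.52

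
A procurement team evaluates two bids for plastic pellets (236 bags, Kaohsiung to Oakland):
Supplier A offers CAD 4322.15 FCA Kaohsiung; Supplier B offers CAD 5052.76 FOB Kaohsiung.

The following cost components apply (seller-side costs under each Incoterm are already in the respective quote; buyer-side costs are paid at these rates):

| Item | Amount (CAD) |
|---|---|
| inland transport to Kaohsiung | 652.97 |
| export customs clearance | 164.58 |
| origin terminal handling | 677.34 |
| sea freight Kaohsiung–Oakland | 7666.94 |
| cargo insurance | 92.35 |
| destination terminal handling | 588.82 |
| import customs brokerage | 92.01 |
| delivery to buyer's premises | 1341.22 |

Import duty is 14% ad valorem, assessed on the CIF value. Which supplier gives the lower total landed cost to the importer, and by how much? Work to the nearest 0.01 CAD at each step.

Supplier A is cheaper by CAD 60.73

Supplier A (FCA):
CIF value = FCA price + origin terminal + freight + insurance = 4322.15 + 677.34 + 7666.94 + 92.35 = 12758.78
Import duty = 12758.78 × 14% = 1786.23
Buyer bears (A): 677.34 + 7666.94 + 92.35 + 588.82 + 92.01 + 1341.22 = 10458.68
Landed cost (A) = invoice 4322.15 + 10458.68 + duty 1786.23 = 16567.06
Supplier B (FOB):
CIF value = FOB price + freight + insurance = 5052.76 + 7666.94 + 92.35 = 12812.05
Import duty = 12812.05 × 14% = 1793.69
Buyer bears (B): 7666.94 + 92.35 + 588.82 + 92.01 + 1341.22 = 9781.34
Landed cost (B) = invoice 5052.76 + 9781.34 + duty 1793.69 = 16627.79
Difference = |16567.06 − 16627.79| = 60.73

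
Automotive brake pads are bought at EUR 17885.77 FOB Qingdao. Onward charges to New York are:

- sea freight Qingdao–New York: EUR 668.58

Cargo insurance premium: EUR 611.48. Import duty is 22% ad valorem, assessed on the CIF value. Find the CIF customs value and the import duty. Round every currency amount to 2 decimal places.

CIF value: EUR 19165.83; import duty: EUR 4216.48

CIF = FOB price + freight + insurance
CIF = 17885.77 + 668.58 + 611.48 = 19165.83
Import duty = 19165.83 × 22% = 4216.48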